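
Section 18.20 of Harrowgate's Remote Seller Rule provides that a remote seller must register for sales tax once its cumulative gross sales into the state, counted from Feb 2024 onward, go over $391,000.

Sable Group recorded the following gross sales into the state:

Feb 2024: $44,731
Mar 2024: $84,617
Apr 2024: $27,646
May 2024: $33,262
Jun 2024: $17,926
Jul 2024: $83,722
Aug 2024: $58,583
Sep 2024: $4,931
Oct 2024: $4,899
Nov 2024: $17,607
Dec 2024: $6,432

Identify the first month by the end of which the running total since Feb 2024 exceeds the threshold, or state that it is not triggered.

Through Feb 2024: $44,731
Through Mar 2024: $129,348
Through Apr 2024: $156,994
Through May 2024: $190,256
Through Jun 2024: $208,182
Through Jul 2024: $291,904
Through Aug 2024: $350,487
Through Sep 2024: $355,418
Through Oct 2024: $360,317
Through Nov 2024: $377,924
Through Dec 2024: $384,356
Final cumulative total $384,356 ≤ $391,000; the threshold is never exceeded.

Not triggered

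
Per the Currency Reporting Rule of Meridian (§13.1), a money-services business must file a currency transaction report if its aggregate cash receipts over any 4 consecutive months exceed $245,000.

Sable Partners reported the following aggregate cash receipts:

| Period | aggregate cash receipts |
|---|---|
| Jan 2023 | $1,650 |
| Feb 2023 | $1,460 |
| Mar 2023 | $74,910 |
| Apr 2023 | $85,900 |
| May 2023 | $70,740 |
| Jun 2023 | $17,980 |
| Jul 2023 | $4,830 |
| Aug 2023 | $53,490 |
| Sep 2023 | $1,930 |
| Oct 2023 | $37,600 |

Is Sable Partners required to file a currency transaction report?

Yes

Jan 2023–Apr 2023: $1,650 + $1,460 + $74,910 + $85,900 = $163,920 (under)
Feb 2023–May 2023: $1,460 + $74,910 + $85,900 + $70,740 = $233,010 (under)
Mar 2023–Jun 2023: $74,910 + $85,900 + $70,740 + $17,980 = $249,530 (over)
Apr 2023–Jul 2023: $85,900 + $70,740 + $17,980 + $4,830 = $179,450 (under)
May 2023–Aug 2023: $70,740 + $17,980 + $4,830 + $53,490 = $147,040 (under)
Jun 2023–Sep 2023: $17,980 + $4,830 + $53,490 + $1,930 = $78,230 (under)
Jul 2023–Oct 2023: $4,830 + $53,490 + $1,930 + $37,600 = $97,850 (under)
At least one window exceeds $245,000.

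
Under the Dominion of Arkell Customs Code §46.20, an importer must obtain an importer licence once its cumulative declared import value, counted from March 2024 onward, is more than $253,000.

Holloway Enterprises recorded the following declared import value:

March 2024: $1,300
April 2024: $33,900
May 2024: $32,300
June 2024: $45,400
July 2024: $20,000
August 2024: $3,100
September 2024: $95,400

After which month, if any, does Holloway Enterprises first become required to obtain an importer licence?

Through March 2024: $1,300
Through April 2024: $35,200
Through May 2024: $67,500
Through June 2024: $112,900
Through July 2024: $132,900
Through August 2024: $136,000
Through September 2024: $231,400
Final cumulative total $231,400 ≤ $253,000; the threshold is never exceeded.

Not triggered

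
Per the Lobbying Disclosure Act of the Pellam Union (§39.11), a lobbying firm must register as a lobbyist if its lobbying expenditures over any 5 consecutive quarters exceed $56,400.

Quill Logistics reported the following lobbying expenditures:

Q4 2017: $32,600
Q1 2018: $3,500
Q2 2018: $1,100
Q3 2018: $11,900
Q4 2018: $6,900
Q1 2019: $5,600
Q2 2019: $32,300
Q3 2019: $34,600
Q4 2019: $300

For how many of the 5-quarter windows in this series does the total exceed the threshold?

3

Q4 2017–Q4 2018: $32,600 + $3,500 + $1,100 + $11,900 + $6,900 = $56,000 (under)
Q1 2018–Q1 2019: $3,500 + $1,100 + $11,900 + $6,900 + $5,600 = $29,000 (under)
Q2 2018–Q2 2019: $1,100 + $11,900 + $6,900 + $5,600 + $32,300 = $57,800 (over)
Q3 2018–Q3 2019: $11,900 + $6,900 + $5,600 + $32,300 + $34,600 = $91,300 (over)
Q4 2018–Q4 2019: $6,900 + $5,600 + $32,300 + $34,600 + $300 = $79,700 (over)
3 windows exceed the threshold.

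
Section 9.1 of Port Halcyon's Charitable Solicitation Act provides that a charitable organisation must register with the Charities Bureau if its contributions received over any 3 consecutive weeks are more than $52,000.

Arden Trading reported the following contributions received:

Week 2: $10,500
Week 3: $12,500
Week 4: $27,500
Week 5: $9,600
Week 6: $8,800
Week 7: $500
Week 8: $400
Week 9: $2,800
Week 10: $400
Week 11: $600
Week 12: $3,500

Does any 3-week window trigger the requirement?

Week 2–Week 4: $10,500 + $12,500 + $27,500 = $50,500 (under)
Week 3–Week 5: $12,500 + $27,500 + $9,600 = $49,600 (under)
Week 4–Week 6: $27,500 + $9,600 + $8,800 = $45,900 (under)
Week 5–Week 7: $9,600 + $8,800 + $500 = $18,900 (under)
Week 6–Week 8: $8,800 + $500 + $400 = $9,700 (under)
Week 7–Week 9: $500 + $400 + $2,800 = $3,700 (under)
Week 8–Week 10: $400 + $2,800 + $400 = $3,600 (under)
Week 9–Week 11: $2,800 + $400 + $600 = $3,800 (under)
Week 10–Week 12: $400 + $600 + $3,500 = $4,500 (under)
No window exceeds $52,000.

No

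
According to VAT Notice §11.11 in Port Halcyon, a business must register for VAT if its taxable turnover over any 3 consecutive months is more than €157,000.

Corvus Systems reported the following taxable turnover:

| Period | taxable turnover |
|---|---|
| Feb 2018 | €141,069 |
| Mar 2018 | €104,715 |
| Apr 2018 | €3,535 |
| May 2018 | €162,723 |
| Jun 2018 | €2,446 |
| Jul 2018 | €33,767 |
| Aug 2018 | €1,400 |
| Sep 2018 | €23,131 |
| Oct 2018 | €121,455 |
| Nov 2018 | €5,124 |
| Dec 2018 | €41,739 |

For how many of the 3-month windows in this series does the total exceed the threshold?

5

Feb 2018–Apr 2018: €141,069 + €104,715 + €3,535 = €249,319 (over)
Mar 2018–May 2018: €104,715 + €3,535 + €162,723 = €270,973 (over)
Apr 2018–Jun 2018: €3,535 + €162,723 + €2,446 = €168,704 (over)
May 2018–Jul 2018: €162,723 + €2,446 + €33,767 = €198,936 (over)
Jun 2018–Aug 2018: €2,446 + €33,767 + €1,400 = €37,613 (under)
Jul 2018–Sep 2018: €33,767 + €1,400 + €23,131 = €58,298 (under)
Aug 2018–Oct 2018: €1,400 + €23,131 + €121,455 = €145,986 (under)
Sep 2018–Nov 2018: €23,131 + €121,455 + €5,124 = €149,710 (under)
Oct 2018–Dec 2018: €121,455 + €5,124 + €41,739 = €168,318 (over)
5 windows exceed the threshold.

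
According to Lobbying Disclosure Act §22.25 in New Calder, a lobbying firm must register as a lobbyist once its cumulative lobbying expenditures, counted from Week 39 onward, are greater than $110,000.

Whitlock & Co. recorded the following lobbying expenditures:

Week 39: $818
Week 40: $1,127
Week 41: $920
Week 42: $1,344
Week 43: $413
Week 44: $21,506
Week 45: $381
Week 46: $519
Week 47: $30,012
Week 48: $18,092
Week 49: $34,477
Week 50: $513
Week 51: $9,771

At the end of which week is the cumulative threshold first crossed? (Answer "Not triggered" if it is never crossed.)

Through Week 39: $818
Through Week 40: $1,945
Through Week 41: $2,865
Through Week 42: $4,209
Through Week 43: $4,622
Through Week 44: $26,128
Through Week 45: $26,509
Through Week 46: $27,028
Through Week 47: $57,040
Through Week 48: $75,132
Through Week 49: $109,609
Through Week 50: $110,122 ← exceeds threshold

Week 50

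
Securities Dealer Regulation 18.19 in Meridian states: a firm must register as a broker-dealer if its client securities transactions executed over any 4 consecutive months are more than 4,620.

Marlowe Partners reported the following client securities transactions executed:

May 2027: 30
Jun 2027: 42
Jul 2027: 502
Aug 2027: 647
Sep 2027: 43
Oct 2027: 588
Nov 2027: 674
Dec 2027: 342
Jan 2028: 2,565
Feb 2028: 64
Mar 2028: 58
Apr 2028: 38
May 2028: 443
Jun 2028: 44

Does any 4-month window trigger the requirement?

May 2027–Aug 2027: 30 + 42 + 502 + 647 = 1,221 (under)
Jun 2027–Sep 2027: 42 + 502 + 647 + 43 = 1,234 (under)
Jul 2027–Oct 2027: 502 + 647 + 43 + 588 = 1,780 (under)
Aug 2027–Nov 2027: 647 + 43 + 588 + 674 = 1,952 (under)
Sep 2027–Dec 2027: 43 + 588 + 674 + 342 = 1,647 (under)
Oct 2027–Jan 2028: 588 + 674 + 342 + 2,565 = 4,169 (under)
Nov 2027–Feb 2028: 674 + 342 + 2,565 + 64 = 3,645 (under)
Dec 2027–Mar 2028: 342 + 2,565 + 64 + 58 = 3,029 (under)
Jan 2028–Apr 2028: 2,565 + 64 + 58 + 38 = 2,725 (under)
Feb 2028–May 2028: 64 + 58 + 38 + 443 = 603 (under)
Mar 2028–Jun 2028: 58 + 38 + 443 + 44 = 583 (under)
No window exceeds 4,620.

No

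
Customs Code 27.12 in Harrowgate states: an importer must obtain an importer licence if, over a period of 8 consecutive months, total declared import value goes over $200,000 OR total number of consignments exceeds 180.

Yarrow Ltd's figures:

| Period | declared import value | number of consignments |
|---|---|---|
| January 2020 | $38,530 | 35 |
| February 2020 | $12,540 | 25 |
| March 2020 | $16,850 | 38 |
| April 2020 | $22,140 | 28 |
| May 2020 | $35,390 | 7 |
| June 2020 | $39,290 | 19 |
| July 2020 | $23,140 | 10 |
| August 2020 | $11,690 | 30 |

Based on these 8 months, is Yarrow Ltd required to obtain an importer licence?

Yes

Total declared import value: $38,530 + $12,540 + $16,850 + $22,140 + $35,390 + $39,290 + $23,140 + $11,690 = $199,570 (≤ $200,000).
Total number of consignments: 35 + 25 + 38 + 28 + 7 + 19 + 10 + 30 = 192 (> 180).
The test is 'or': at least one threshold is exceeded.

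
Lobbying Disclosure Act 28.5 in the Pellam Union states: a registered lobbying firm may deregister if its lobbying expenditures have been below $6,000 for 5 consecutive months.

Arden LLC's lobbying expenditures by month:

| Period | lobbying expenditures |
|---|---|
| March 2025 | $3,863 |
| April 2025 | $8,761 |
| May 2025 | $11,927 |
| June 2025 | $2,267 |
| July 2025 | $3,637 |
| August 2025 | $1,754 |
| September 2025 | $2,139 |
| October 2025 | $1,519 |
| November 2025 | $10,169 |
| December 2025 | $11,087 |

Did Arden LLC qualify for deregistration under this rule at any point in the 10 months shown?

Months below $6,000: March 2025, June 2025, July 2025, August 2025, September 2025, October 2025.
Longest run of consecutive months below the threshold: 5.
5 ≥ 5, so Arden LLC became eligible.

Yes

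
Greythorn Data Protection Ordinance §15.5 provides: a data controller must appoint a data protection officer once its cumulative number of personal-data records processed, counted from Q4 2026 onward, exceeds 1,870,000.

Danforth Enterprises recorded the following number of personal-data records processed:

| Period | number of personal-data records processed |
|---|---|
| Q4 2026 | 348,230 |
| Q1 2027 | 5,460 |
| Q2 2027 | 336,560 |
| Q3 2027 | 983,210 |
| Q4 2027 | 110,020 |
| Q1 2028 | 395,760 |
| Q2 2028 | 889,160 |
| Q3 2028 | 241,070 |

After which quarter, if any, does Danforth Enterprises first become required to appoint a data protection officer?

Q1 2028

Through Q4 2026: 348,230
Through Q1 2027: 353,690
Through Q2 2027: 690,250
Through Q3 2027: 1,673,460
Through Q4 2027: 1,783,480
Through Q1 2028: 2,179,240 ← exceeds threshold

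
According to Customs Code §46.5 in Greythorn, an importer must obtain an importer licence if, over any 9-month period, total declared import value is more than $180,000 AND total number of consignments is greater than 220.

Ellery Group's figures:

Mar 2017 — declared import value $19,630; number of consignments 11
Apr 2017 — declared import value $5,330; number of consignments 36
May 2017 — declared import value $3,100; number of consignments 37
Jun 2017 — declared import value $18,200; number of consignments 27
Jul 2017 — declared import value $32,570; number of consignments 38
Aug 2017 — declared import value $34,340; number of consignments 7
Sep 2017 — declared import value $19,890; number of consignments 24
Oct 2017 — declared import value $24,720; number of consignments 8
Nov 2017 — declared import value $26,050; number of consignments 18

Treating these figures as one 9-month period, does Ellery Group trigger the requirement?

No

Total declared import value: $19,630 + $5,330 + $3,100 + $18,200 + $32,570 + $34,340 + $19,890 + $24,720 + $26,050 = $183,830 (> $180,000).
Total number of consignments: 11 + 36 + 37 + 27 + 38 + 7 + 24 + 8 + 18 = 206 (≤ 220).
The test is 'and': the rule requires both, and at least one is not exceeded.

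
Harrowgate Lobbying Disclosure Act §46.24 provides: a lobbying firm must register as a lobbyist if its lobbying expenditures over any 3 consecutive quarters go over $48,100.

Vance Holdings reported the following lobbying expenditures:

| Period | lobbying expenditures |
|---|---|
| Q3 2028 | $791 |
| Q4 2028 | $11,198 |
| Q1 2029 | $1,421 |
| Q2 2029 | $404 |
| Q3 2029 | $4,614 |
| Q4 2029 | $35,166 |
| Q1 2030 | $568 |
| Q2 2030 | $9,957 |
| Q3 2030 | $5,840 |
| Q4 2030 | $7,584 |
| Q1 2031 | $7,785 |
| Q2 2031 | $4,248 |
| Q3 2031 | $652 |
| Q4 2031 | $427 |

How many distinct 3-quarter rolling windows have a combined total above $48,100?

0

Q3 2028–Q1 2029: $791 + $11,198 + $1,421 = $13,410 (under)
Q4 2028–Q2 2029: $11,198 + $1,421 + $404 = $13,023 (under)
Q1 2029–Q3 2029: $1,421 + $404 + $4,614 = $6,439 (under)
Q2 2029–Q4 2029: $404 + $4,614 + $35,166 = $40,184 (under)
Q3 2029–Q1 2030: $4,614 + $35,166 + $568 = $40,348 (under)
Q4 2029–Q2 2030: $35,166 + $568 + $9,957 = $45,691 (under)
Q1 2030–Q3 2030: $568 + $9,957 + $5,840 = $16,365 (under)
Q2 2030–Q4 2030: $9,957 + $5,840 + $7,584 = $23,381 (under)
Q3 2030–Q1 2031: $5,840 + $7,584 + $7,785 = $21,209 (under)
Q4 2030–Q2 2031: $7,584 + $7,785 + $4,248 = $19,617 (under)
Q1 2031–Q3 2031: $7,785 + $4,248 + $652 = $12,685 (under)
Q2 2031–Q4 2031: $4,248 + $652 + $427 = $5,327 (under)
0 windows exceed the threshold.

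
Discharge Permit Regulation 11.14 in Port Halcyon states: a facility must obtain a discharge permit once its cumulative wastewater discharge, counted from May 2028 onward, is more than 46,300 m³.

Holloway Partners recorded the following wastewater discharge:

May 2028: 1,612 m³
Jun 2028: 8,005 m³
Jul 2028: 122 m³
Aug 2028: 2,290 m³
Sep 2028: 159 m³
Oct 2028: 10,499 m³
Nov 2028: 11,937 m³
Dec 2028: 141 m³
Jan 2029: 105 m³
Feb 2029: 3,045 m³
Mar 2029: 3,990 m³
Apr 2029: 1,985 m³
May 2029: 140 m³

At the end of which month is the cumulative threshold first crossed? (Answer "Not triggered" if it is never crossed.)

Not triggered

Through May 2028: 1,612 m³
Through Jun 2028: 9,617 m³
Through Jul 2028: 9,739 m³
Through Aug 2028: 12,029 m³
Through Sep 2028: 12,188 m³
Through Oct 2028: 22,687 m³
Through Nov 2028: 34,624 m³
Through Dec 2028: 34,765 m³
Through Jan 2029: 34,870 m³
Through Feb 2029: 37,915 m³
Through Mar 2029: 41,905 m³
Through Apr 2029: 43,890 m³
Through May 2029: 44,030 m³
Final cumulative total 44,030 m³ ≤ 46,300 m³; the threshold is never exceeded.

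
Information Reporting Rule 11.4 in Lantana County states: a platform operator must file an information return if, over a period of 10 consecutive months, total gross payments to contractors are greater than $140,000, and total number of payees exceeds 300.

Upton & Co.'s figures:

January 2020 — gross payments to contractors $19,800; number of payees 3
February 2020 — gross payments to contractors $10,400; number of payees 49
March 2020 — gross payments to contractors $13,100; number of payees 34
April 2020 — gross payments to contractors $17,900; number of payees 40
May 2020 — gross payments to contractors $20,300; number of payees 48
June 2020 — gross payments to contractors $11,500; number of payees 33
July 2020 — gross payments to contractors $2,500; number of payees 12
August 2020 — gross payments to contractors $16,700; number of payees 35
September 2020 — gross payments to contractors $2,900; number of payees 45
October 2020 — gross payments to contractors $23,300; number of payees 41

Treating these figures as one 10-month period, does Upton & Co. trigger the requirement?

Total gross payments to contractors: $19,800 + $10,400 + $13,100 + $17,900 + $20,300 + $11,500 + $2,500 + $16,700 + $2,900 + $23,300 = $138,400 (≤ $140,000).
Total number of payees: 3 + 49 + 34 + 40 + 48 + 33 + 12 + 35 + 45 + 41 = 340 (> 300).
The test is 'and': the rule requires both, and at least one is not exceeded.

No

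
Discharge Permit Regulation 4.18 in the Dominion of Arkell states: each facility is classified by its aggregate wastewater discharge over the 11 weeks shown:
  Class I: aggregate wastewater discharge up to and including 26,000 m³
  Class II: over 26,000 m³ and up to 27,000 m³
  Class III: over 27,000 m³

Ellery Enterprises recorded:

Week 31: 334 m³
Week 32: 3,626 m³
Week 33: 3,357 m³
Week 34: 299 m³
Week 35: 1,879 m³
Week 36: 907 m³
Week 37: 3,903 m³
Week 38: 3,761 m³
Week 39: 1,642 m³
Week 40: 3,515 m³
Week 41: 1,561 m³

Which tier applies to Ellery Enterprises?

Class I

Aggregate wastewater discharge: 334 m³ + 3,626 m³ + 3,357 m³ + 299 m³ + 1,879 m³ + 907 m³ + 3,903 m³ + 3,761 m³ + 1,642 m³ + 3,515 m³ + 1,561 m³ = 24,784 m³.
24,784 m³ ≤ 26,000 m³, so Class I applies.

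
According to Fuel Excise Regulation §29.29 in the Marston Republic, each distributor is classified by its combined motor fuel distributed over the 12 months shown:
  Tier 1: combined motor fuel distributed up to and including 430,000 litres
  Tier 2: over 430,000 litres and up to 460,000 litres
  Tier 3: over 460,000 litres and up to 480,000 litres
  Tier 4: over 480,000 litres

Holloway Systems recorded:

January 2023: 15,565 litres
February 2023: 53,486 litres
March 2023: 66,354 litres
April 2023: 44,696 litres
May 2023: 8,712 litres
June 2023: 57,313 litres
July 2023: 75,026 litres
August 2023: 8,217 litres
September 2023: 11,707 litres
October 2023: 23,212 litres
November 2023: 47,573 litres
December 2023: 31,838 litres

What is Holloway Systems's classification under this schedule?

Combined motor fuel distributed: 15,565 litres + 53,486 litres + 66,354 litres + 44,696 litres + 8,712 litres + 57,313 litres + 75,026 litres + 8,217 litres + 11,707 litres + 23,212 litres + 47,573 litres + 31,838 litres = 443,699 litres.
430,000 litres < 443,699 litres ≤ 460,000 litres, so Tier 2 applies.

Tier 2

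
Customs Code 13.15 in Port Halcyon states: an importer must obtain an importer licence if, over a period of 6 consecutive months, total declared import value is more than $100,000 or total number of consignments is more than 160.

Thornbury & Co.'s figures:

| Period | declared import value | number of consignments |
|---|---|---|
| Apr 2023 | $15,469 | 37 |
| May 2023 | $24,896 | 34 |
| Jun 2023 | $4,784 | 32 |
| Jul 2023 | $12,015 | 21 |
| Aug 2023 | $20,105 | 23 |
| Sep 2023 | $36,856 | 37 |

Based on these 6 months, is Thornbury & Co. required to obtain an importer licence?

Total declared import value: $15,469 + $24,896 + $4,784 + $12,015 + $20,105 + $36,856 = $114,125 (> $100,000).
Total number of consignments: 37 + 34 + 32 + 21 + 23 + 37 = 184 (> 160).
The test is 'or': at least one threshold is exceeded.

Yes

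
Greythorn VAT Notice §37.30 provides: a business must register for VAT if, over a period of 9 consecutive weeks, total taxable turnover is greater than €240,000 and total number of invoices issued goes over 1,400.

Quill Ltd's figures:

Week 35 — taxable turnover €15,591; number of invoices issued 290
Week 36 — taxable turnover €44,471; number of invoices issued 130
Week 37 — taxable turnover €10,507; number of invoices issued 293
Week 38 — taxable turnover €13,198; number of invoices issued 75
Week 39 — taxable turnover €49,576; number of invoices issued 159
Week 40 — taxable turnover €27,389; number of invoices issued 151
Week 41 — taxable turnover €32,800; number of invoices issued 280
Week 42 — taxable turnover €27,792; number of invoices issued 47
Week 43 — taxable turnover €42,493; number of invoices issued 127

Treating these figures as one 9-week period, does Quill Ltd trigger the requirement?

Yes

Total taxable turnover: €15,591 + €44,471 + €10,507 + €13,198 + €49,576 + €27,389 + €32,800 + €27,792 + €42,493 = €263,817 (> €240,000).
Total number of invoices issued: 290 + 130 + 293 + 75 + 159 + 151 + 280 + 47 + 127 = 1,552 (> 1,400).
The test is 'and': both thresholds are exceeded.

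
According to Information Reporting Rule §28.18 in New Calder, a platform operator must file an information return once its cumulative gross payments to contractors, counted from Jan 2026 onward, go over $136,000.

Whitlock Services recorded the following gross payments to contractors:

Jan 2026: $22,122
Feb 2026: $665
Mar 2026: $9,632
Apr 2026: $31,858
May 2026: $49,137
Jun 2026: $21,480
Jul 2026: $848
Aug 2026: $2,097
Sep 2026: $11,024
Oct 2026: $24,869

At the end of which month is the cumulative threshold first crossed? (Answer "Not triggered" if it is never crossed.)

Aug 2026

Through Jan 2026: $22,122
Through Feb 2026: $22,787
Through Mar 2026: $32,419
Through Apr 2026: $64,277
Through May 2026: $113,414
Through Jun 2026: $134,894
Through Jul 2026: $135,742
Through Aug 2026: $137,839 ← exceeds threshold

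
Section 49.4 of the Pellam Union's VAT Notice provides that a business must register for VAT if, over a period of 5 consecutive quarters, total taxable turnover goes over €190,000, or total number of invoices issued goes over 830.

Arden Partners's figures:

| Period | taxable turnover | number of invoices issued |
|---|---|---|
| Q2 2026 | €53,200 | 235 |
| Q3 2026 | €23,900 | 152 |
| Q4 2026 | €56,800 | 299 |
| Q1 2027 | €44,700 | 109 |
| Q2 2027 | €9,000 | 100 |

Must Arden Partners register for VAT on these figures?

Total taxable turnover: €53,200 + €23,900 + €56,800 + €44,700 + €9,000 = €187,600 (≤ €190,000).
Total number of invoices issued: 235 + 152 + 299 + 109 + 100 = 895 (> 830).
The test is 'or': at least one threshold is exceeded.

Yes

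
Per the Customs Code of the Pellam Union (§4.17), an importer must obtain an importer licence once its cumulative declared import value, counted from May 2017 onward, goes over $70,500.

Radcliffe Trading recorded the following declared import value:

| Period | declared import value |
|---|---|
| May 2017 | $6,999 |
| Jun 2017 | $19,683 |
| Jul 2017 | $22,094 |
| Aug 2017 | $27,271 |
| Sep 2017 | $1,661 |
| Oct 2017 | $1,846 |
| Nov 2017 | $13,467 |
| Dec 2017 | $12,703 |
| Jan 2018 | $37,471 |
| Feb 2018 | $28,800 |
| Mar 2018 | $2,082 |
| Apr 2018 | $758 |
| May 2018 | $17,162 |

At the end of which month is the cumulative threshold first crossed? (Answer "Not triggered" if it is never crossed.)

Through May 2017: $6,999
Through Jun 2017: $26,682
Through Jul 2017: $48,776
Through Aug 2017: $76,047 ← exceeds threshold

Aug 2017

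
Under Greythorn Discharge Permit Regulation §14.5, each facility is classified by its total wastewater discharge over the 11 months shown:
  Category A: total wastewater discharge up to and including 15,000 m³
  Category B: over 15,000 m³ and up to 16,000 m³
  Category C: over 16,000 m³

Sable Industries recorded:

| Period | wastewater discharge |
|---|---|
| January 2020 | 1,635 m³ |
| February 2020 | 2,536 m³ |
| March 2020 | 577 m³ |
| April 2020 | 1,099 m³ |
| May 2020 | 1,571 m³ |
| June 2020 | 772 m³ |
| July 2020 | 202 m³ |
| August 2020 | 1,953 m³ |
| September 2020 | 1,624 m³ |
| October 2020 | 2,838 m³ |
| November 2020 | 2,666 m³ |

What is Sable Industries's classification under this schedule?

Total wastewater discharge: 1,635 m³ + 2,536 m³ + 577 m³ + 1,099 m³ + 1,571 m³ + 772 m³ + 202 m³ + 1,953 m³ + 1,624 m³ + 2,838 m³ + 2,666 m³ = 17,473 m³.
17,473 m³ > 16,000 m³, so Category C applies.

Category C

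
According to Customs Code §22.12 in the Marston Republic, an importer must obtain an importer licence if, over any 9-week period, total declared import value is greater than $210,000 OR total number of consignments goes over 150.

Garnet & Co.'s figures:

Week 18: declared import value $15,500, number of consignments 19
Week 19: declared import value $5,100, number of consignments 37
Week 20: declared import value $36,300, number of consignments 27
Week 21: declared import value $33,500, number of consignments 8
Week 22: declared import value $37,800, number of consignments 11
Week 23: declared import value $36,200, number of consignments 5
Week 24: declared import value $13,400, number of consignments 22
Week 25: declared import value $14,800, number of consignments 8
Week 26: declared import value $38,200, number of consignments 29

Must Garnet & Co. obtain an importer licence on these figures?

Total declared import value: $15,500 + $5,100 + $36,300 + $33,500 + $37,800 + $36,200 + $13,400 + $14,800 + $38,200 = $230,800 (> $210,000).
Total number of consignments: 19 + 37 + 27 + 8 + 11 + 5 + 22 + 8 + 29 = 166 (> 150).
The test is 'or': at least one threshold is exceeded.

Yes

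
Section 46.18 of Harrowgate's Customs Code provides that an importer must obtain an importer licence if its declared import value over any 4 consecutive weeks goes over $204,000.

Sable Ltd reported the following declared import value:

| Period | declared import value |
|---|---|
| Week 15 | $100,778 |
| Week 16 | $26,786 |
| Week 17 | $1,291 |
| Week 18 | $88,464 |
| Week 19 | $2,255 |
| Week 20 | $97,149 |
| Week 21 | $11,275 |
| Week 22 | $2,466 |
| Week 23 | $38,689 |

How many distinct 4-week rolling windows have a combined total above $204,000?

1

Week 15–Week 18: $100,778 + $26,786 + $1,291 + $88,464 = $217,319 (over)
Week 16–Week 19: $26,786 + $1,291 + $88,464 + $2,255 = $118,796 (under)
Week 17–Week 20: $1,291 + $88,464 + $2,255 + $97,149 = $189,159 (under)
Week 18–Week 21: $88,464 + $2,255 + $97,149 + $11,275 = $199,143 (under)
Week 19–Week 22: $2,255 + $97,149 + $11,275 + $2,466 = $113,145 (under)
Week 20–Week 23: $97,149 + $11,275 + $2,466 + $38,689 = $149,579 (under)
1 window exceeds the threshold.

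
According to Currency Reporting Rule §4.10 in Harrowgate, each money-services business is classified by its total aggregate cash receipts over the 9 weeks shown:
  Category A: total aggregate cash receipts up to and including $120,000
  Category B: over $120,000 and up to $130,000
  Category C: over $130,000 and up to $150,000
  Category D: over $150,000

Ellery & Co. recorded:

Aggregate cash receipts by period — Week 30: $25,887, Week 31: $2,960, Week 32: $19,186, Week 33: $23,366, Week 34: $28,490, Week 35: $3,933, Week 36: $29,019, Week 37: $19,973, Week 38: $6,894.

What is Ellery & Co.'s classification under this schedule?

Total aggregate cash receipts: $25,887 + $2,960 + $19,186 + $23,366 + $28,490 + $3,933 + $29,019 + $19,973 + $6,894 = $159,708.
$159,708 > $150,000, so Category D applies.

Category D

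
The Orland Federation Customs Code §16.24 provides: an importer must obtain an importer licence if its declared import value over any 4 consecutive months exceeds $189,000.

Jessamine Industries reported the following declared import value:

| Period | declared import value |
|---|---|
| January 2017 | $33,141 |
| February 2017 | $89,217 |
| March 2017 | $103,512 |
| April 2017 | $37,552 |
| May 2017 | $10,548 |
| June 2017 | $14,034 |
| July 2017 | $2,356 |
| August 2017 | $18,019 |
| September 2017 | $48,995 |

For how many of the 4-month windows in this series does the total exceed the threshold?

2

January 2017–April 2017: $33,141 + $89,217 + $103,512 + $37,552 = $263,422 (over)
February 2017–May 2017: $89,217 + $103,512 + $37,552 + $10,548 = $240,829 (over)
March 2017–June 2017: $103,512 + $37,552 + $10,548 + $14,034 = $165,646 (under)
April 2017–July 2017: $37,552 + $10,548 + $14,034 + $2,356 = $64,490 (under)
May 2017–August 2017: $10,548 + $14,034 + $2,356 + $18,019 = $44,957 (under)
June 2017–September 2017: $14,034 + $2,356 + $18,019 + $48,995 = $83,404 (under)
2 windows exceed the threshold.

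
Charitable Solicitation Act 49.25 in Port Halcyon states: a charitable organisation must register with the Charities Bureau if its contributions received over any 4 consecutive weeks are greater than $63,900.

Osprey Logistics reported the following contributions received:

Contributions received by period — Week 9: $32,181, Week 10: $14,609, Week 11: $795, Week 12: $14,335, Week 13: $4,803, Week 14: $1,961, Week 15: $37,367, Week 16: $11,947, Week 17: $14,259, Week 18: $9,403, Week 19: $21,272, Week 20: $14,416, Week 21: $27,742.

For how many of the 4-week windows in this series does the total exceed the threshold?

Week 9–Week 12: $32,181 + $14,609 + $795 + $14,335 = $61,920 (under)
Week 10–Week 13: $14,609 + $795 + $14,335 + $4,803 = $34,542 (under)
Week 11–Week 14: $795 + $14,335 + $4,803 + $1,961 = $21,894 (under)
Week 12–Week 15: $14,335 + $4,803 + $1,961 + $37,367 = $58,466 (under)
Week 13–Week 16: $4,803 + $1,961 + $37,367 + $11,947 = $56,078 (under)
Week 14–Week 17: $1,961 + $37,367 + $11,947 + $14,259 = $65,534 (over)
Week 15–Week 18: $37,367 + $11,947 + $14,259 + $9,403 = $72,976 (over)
Week 16–Week 19: $11,947 + $14,259 + $9,403 + $21,272 = $56,881 (under)
Week 17–Week 20: $14,259 + $9,403 + $21,272 + $14,416 = $59,350 (under)
Week 18–Week 21: $9,403 + $21,272 + $14,416 + $27,742 = $72,833 (over)
3 windows exceed the threshold.

3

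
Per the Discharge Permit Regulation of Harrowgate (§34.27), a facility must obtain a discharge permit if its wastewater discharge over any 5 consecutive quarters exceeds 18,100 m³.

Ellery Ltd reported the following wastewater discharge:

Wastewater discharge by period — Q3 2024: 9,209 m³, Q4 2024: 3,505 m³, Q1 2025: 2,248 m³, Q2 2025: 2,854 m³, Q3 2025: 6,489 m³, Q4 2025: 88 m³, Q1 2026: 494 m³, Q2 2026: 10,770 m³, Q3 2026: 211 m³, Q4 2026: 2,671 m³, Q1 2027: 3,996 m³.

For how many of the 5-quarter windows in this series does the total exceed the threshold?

3

Q3 2024–Q3 2025: 9,209 m³ + 3,505 m³ + 2,248 m³ + 2,854 m³ + 6,489 m³ = 24,305 m³ (over)
Q4 2024–Q4 2025: 3,505 m³ + 2,248 m³ + 2,854 m³ + 6,489 m³ + 88 m³ = 15,184 m³ (under)
Q1 2025–Q1 2026: 2,248 m³ + 2,854 m³ + 6,489 m³ + 88 m³ + 494 m³ = 12,173 m³ (under)
Q2 2025–Q2 2026: 2,854 m³ + 6,489 m³ + 88 m³ + 494 m³ + 10,770 m³ = 20,695 m³ (over)
Q3 2025–Q3 2026: 6,489 m³ + 88 m³ + 494 m³ + 10,770 m³ + 211 m³ = 18,052 m³ (under)
Q4 2025–Q4 2026: 88 m³ + 494 m³ + 10,770 m³ + 211 m³ + 2,671 m³ = 14,234 m³ (under)
Q1 2026–Q1 2027: 494 m³ + 10,770 m³ + 211 m³ + 2,671 m³ + 3,996 m³ = 18,142 m³ (over)
3 windows exceed the threshold.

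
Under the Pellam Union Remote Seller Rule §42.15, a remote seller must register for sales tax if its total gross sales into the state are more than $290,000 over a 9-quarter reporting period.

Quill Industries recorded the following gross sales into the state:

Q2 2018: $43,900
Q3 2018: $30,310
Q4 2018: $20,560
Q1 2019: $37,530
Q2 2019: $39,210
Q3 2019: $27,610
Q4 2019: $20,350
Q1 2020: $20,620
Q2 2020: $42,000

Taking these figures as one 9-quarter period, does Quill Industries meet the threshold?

No

Total gross sales into the state: $43,900 + $30,310 + $20,560 + $37,530 + $39,210 + $27,610 + $20,350 + $20,620 + $42,000 = $282,090.
$282,090 ≤ $290,000, so the threshold is not exceeded.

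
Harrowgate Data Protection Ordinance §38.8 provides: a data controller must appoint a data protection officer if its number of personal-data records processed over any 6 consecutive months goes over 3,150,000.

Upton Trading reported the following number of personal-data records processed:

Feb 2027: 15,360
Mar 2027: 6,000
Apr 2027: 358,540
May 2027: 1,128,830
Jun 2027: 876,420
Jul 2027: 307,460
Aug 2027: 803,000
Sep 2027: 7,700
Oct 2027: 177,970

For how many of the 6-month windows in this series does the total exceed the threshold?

3

Feb 2027–Jul 2027: 15,360 + 6,000 + 358,540 + 1,128,830 + 876,420 + 307,460 = 2,692,610 (under)
Mar 2027–Aug 2027: 6,000 + 358,540 + 1,128,830 + 876,420 + 307,460 + 803,000 = 3,480,250 (over)
Apr 2027–Sep 2027: 358,540 + 1,128,830 + 876,420 + 307,460 + 803,000 + 7,700 = 3,481,950 (over)
May 2027–Oct 2027: 1,128,830 + 876,420 + 307,460 + 803,000 + 7,700 + 177,970 = 3,301,380 (over)
3 windows exceed the threshold.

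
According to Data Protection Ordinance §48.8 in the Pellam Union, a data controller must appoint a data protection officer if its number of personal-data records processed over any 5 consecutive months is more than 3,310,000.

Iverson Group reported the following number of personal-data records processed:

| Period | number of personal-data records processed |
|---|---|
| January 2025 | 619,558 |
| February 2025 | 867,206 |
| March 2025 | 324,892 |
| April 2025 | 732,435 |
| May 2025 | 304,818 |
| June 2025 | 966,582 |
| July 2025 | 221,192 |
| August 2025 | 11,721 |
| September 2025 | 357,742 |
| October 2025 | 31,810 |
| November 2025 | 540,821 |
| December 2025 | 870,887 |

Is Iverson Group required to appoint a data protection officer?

January 2025–May 2025: 619,558 + 867,206 + 324,892 + 732,435 + 304,818 = 2,848,909 (under)
February 2025–June 2025: 867,206 + 324,892 + 732,435 + 304,818 + 966,582 = 3,195,933 (under)
March 2025–July 2025: 324,892 + 732,435 + 304,818 + 966,582 + 221,192 = 2,549,919 (under)
April 2025–August 2025: 732,435 + 304,818 + 966,582 + 221,192 + 11,721 = 2,236,748 (under)
May 2025–September 2025: 304,818 + 966,582 + 221,192 + 11,721 + 357,742 = 1,862,055 (under)
June 2025–October 2025: 966,582 + 221,192 + 11,721 + 357,742 + 31,810 = 1,589,047 (under)
July 2025–November 2025: 221,192 + 11,721 + 357,742 + 31,810 + 540,821 = 1,163,286 (under)
August 2025–December 2025: 11,721 + 357,742 + 31,810 + 540,821 + 870,887 = 1,812,981 (under)
No window exceeds 3,310,000.

No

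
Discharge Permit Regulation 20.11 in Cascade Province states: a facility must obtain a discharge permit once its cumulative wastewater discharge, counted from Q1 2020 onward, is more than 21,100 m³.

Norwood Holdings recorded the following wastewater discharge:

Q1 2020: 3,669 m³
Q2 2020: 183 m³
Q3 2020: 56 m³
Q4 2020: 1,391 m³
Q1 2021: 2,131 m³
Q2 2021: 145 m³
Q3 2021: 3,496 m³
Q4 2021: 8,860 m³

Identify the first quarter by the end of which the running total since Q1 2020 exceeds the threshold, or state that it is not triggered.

Through Q1 2020: 3,669 m³
Through Q2 2020: 3,852 m³
Through Q3 2020: 3,908 m³
Through Q4 2020: 5,299 m³
Through Q1 2021: 7,430 m³
Through Q2 2021: 7,575 m³
Through Q3 2021: 11,071 m³
Through Q4 2021: 19,931 m³
Final cumulative total 19,931 m³ ≤ 21,100 m³; the threshold is never exceeded.

Not triggered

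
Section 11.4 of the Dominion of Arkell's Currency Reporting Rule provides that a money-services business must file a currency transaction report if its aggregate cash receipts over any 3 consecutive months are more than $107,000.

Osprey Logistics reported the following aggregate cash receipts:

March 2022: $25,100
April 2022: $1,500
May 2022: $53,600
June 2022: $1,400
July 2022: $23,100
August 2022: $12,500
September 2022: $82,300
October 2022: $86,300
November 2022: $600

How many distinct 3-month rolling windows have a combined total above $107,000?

3

March 2022–May 2022: $25,100 + $1,500 + $53,600 = $80,200 (under)
April 2022–June 2022: $1,500 + $53,600 + $1,400 = $56,500 (under)
May 2022–July 2022: $53,600 + $1,400 + $23,100 = $78,100 (under)
June 2022–August 2022: $1,400 + $23,100 + $12,500 = $37,000 (under)
July 2022–September 2022: $23,100 + $12,500 + $82,300 = $117,900 (over)
August 2022–October 2022: $12,500 + $82,300 + $86,300 = $181,100 (over)
September 2022–November 2022: $82,300 + $86,300 + $600 = $169,200 (over)
3 windows exceed the threshold.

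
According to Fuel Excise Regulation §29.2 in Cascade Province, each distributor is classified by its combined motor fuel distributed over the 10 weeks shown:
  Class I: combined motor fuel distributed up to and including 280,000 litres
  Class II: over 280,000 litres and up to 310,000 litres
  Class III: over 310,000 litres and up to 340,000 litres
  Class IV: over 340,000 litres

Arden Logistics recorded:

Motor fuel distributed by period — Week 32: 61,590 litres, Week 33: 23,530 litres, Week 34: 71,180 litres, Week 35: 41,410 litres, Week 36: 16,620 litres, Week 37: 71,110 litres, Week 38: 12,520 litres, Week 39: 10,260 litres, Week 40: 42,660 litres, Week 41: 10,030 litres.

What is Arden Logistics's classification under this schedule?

Class IV

Combined motor fuel distributed: 61,590 litres + 23,530 litres + 71,180 litres + 41,410 litres + 16,620 litres + 71,110 litres + 12,520 litres + 10,260 litres + 42,660 litres + 10,030 litres = 360,910 litres.
360,910 litres > 340,000 litres, so Class IV applies.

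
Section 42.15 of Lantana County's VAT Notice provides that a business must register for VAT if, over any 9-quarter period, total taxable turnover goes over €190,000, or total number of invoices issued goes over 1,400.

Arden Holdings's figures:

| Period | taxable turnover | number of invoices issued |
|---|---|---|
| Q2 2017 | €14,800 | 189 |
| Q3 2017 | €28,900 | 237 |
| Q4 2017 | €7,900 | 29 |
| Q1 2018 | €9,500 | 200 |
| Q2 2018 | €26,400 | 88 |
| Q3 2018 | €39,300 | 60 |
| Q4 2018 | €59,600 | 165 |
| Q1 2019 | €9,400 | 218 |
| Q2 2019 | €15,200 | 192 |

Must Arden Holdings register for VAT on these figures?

Yes

Total taxable turnover: €14,800 + €28,900 + €7,900 + €9,500 + €26,400 + €39,300 + €59,600 + €9,400 + €15,200 = €211,000 (> €190,000).
Total number of invoices issued: 189 + 237 + 29 + 200 + 88 + 60 + 165 + 218 + 192 = 1,378 (≤ 1,400).
The test is 'or': at least one threshold is exceeded.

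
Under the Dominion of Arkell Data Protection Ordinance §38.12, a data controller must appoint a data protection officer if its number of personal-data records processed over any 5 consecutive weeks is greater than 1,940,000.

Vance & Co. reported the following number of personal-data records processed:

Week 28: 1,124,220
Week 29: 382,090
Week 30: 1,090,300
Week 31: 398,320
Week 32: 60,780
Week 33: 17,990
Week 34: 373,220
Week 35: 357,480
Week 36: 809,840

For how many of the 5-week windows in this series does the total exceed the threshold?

Week 28–Week 32: 1,124,220 + 382,090 + 1,090,300 + 398,320 + 60,780 = 3,055,710 (over)
Week 29–Week 33: 382,090 + 1,090,300 + 398,320 + 60,780 + 17,990 = 1,949,480 (over)
Week 30–Week 34: 1,090,300 + 398,320 + 60,780 + 17,990 + 373,220 = 1,940,610 (over)
Week 31–Week 35: 398,320 + 60,780 + 17,990 + 373,220 + 357,480 = 1,207,790 (under)
Week 32–Week 36: 60,780 + 17,990 + 373,220 + 357,480 + 809,840 = 1,619,310 (under)
3 windows exceed the threshold.

3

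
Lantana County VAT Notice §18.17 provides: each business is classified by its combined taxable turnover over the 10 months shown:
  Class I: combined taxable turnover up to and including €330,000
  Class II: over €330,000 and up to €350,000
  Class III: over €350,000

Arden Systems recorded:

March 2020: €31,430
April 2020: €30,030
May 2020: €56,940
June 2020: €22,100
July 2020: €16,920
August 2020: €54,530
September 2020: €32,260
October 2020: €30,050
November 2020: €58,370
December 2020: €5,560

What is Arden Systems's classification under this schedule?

Combined taxable turnover: €31,430 + €30,030 + €56,940 + €22,100 + €16,920 + €54,530 + €32,260 + €30,050 + €58,370 + €5,560 = €338,190.
€330,000 < €338,190 ≤ €350,000, so Class II applies.

Class II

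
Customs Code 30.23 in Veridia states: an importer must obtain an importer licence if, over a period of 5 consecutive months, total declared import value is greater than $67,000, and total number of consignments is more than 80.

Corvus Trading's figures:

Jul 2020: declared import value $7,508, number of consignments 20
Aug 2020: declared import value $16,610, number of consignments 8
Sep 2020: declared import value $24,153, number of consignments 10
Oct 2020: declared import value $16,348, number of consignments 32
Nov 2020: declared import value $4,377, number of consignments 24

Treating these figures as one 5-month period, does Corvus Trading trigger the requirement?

Total declared import value: $7,508 + $16,610 + $24,153 + $16,348 + $4,377 = $68,996 (> $67,000).
Total number of consignments: 20 + 8 + 10 + 32 + 24 = 94 (> 80).
The test is 'and': both thresholds are exceeded.

Yes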